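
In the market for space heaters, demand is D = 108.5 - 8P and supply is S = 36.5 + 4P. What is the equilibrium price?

P* = 6

Set D = S: 108.5 - 8P = 36.5 + 4P.
72 = 12P, so P* = 6.
Q* = 108.5 − 8(6) = 60.5.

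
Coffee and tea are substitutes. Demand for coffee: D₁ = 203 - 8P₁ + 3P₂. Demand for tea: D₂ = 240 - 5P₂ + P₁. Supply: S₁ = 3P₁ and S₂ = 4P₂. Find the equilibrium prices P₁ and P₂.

Market 1: 203 - 8P₁ + 3P₂ = 3P₁ → 11P₁ - 3P₂ = 203.
Market 2: 9P₂ - P₁ = 240.
Eliminating P₂: 9×(1) + 3×(2) gives 96P₁ = 2547, so P₁ = 26.53125.
Back-substitute into (2): P₂ = (240 + 1×26.53125) / 9 = 2843/96.

P₁ = 26.53125, P₂ = 2843/96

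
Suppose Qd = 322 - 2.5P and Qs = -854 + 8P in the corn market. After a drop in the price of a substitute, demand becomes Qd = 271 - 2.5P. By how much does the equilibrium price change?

ΔP = -34/7

Original equilibrium: P* = 112, Q* = 42.
New equilibrium: 271 - 2.5P = -854 + 8P, so 1125 = 10.5P and P' = 750/7; Q' = 271 − 2.5(750/7) = 22/7.
Change in price: 750/7 − 112 = -34/7.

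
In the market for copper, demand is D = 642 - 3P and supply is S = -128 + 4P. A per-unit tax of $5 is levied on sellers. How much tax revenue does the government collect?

Tax revenue = 10620/7

Pre-tax equilibrium: P* = 110, Q* = 312.
Tax on sellers shifts supply to S = -128 + 4(P − 5) = -148 + 4P.
642 - 3P = -148 + 4P gives buyer price Pb = 790/7; sellers receive Ps = 790/7 − 5 = 755/7.
New quantity: Q = 642 − 3(790/7) = 2124/7.
Revenue = 5 × 2124/7 = 10620/7.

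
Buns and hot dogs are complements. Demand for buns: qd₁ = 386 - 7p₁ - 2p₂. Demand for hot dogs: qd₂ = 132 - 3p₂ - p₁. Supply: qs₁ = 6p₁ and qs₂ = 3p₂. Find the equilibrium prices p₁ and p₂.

p₁ = 27, p₂ = 17.5

Market 1: 386 - 7p₁ - 2p₂ = 6p₁ → 13p₁ + 2p₂ = 386.
Market 2: 6p₂ + p₁ = 132.
Eliminating p₂: 6×(1) − 2×(2) gives 76p₁ = 2052, so p₁ = 27.
Back-substitute into (2): p₂ = (132 − 1×27) / 6 = 17.5.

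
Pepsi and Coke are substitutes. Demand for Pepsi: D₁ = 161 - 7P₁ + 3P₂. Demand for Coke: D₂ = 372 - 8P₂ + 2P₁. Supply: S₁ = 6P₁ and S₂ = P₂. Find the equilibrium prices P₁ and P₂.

Market 1: 161 - 7P₁ + 3P₂ = 6P₁ → 13P₁ - 3P₂ = 161.
Market 2: 9P₂ - 2P₁ = 372.
Eliminating P₂: 9×(1) + 3×(2) gives 111P₁ = 2565, so P₁ = 855/37.
Back-substitute into (2): P₂ = (372 + 2×855/37) / 9 = 5158/111.

P₁ = 855/37, P₂ = 5158/111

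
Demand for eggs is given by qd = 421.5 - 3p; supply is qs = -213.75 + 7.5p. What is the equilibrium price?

p* = 60.5

Set qd = qs: 421.5 - 3p = -213.75 + 7.5p.
635.25 = 10.5p, so p* = 60.5.
q* = 421.5 − 3(60.5) = 240.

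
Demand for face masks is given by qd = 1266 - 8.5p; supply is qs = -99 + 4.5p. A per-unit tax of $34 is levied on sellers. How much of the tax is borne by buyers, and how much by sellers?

Pre-tax equilibrium: p* = 105, q* = 373.5.
Tax on sellers shifts supply to qs = -99 + 4.5(p − 34) = -252 + 4.5p.
1266 - 8.5p = -252 + 4.5p gives buyer price pb = 1518/13; sellers receive ps = 1518/13 − 34 = 1076/13.
New quantity: q = 1266 − 8.5(1518/13) = 3555/13.
Buyer burden = 1518/13 − 105 = 153/13; seller burden = 105 − 1076/13 = 289/13.

Buyers bear 153/13, sellers bear 289/13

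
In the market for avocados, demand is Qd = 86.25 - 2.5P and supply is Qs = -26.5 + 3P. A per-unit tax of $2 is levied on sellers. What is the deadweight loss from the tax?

Pre-tax equilibrium: P* = 20.5, Q* = 35.
Tax on sellers shifts supply to Qs = -26.5 + 3(P − 2) = -32.5 + 3P.
86.25 - 2.5P = -32.5 + 3P gives buyer price Pb = 475/22; sellers receive Ps = 475/22 − 2 = 431/22.
New quantity: Q = 86.25 − 2.5(475/22) = 355/11.
DWL = ½ × 2 × (35 − 355/11) = 30/11.

Deadweight loss = 30/11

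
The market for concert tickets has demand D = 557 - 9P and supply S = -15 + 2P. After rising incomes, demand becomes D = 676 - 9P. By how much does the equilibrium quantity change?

ΔQ = 238/11

Original equilibrium: P* = 52, Q* = 89.
New equilibrium: 676 - 9P = -15 + 2P, so 691 = 11P and P' = 691/11; Q' = 676 − 9(691/11) = 1217/11.
Change in quantity: 1217/11 − 89 = 238/11.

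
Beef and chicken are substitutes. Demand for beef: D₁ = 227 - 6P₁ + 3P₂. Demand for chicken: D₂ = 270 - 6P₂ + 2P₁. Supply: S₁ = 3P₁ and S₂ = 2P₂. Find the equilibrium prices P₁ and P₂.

P₁ = 1313/33, P₂ = 1442/33

Market 1: 227 - 6P₁ + 3P₂ = 3P₁ → 9P₁ - 3P₂ = 227.
Market 2: 8P₂ - 2P₁ = 270.
Eliminating P₂: 8×(1) + 3×(2) gives 66P₁ = 2626, so P₁ = 1313/33.
Back-substitute into (2): P₂ = (270 + 2×1313/33) / 8 = 1442/33.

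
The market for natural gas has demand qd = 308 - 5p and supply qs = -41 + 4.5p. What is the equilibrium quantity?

Set qd = qs: 308 - 5p = -41 + 4.5p.
349 = 9.5p, so p* = 698/19.
q* = 308 − 5(698/19) = 2362/19.

q* = 2362/19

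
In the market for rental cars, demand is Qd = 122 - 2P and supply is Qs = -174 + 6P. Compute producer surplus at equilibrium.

Equilibrium: 122 - 2P = -174 + 6P gives P* = 37, Q* = 48.
Supply starts at P = 29 (where Qs = 0).
PS = ½(37 − 29)(48) = 192.

Producer surplus = 192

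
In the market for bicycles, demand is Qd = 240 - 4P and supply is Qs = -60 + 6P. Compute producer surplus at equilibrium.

Equilibrium: 240 - 4P = -60 + 6P gives P* = 30, Q* = 120.
Supply starts at P = 10 (where Qs = 0).
PS = ½(30 − 10)(120) = 1200.

Producer surplus = 1200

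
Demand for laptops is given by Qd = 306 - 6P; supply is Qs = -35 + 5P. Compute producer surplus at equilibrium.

Equilibrium: 306 - 6P = -35 + 5P gives P* = 31, Q* = 120.
Supply starts at P = 7 (where Qs = 0).
PS = ½(31 − 7)(120) = 1440.

Producer surplus = 1440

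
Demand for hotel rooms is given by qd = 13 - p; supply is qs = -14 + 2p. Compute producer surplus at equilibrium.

Producer surplus = 4

Equilibrium: 13 - p = -14 + 2p gives p* = 9, q* = 4.
Supply starts at p = 7 (where qs = 0).
PS = ½(9 − 7)(4) = 4.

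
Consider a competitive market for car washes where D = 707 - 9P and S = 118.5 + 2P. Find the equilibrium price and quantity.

Set D = S: 707 - 9P = 118.5 + 2P.
588.5 = 11P, so P* = 53.5.
Q* = 707 − 9(53.5) = 225.5.

P* = 53.5, Q* = 225.5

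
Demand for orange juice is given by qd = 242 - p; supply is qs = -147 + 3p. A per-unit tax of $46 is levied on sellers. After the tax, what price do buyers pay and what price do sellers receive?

Pre-tax equilibrium: p* = 97.25, q* = 144.75.
Tax on sellers shifts supply to qs = -147 + 3(p − 46) = -285 + 3p.
242 - p = -285 + 3p gives buyer price pb = 131.75; sellers receive ps = 131.75 − 46 = 85.75.
New quantity: q = 242 − 1(131.75) = 110.25.

Buyers pay $131.75, sellers receive $85.75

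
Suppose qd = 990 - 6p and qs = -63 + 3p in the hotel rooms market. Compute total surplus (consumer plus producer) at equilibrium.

Equilibrium: 990 - 6p = -63 + 3p gives p* = 117, q* = 288.
Demand choke price: p = 165; supply starts at p = 21.
CS = ½(165 − 117)(288) = 6912; PS = ½(117 − 21)(288) = 13824.

Total surplus = 20736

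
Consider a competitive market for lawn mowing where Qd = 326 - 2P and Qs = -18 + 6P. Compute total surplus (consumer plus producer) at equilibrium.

Total surplus = 19200

Equilibrium: 326 - 2P = -18 + 6P gives P* = 43, Q* = 240.
Demand choke price: P = 163; supply starts at P = 3.
CS = ½(163 − 43)(240) = 14400; PS = ½(43 − 3)(240) = 4800.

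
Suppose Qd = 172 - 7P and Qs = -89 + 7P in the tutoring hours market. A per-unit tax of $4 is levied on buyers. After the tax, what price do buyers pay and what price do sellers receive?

Buyers pay 289/14, sellers receive 233/14

Pre-tax equilibrium: P* = 261/14, Q* = 41.5.
Tax on buyers shifts demand to Qd = 172 − 7(P + 4) = 144 - 7P.
144 - 7P = -89 + 7P gives seller price Ps = 233/14; buyers pay Pb = 233/14 + 4 = 289/14.
New quantity: Q = 172 − 7(289/14) = 27.5.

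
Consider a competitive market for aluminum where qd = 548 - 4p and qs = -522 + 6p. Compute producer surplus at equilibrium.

Producer surplus = 1200

Equilibrium: 548 - 4p = -522 + 6p gives p* = 107, q* = 120.
Supply starts at p = 87 (where qs = 0).
PS = ½(107 − 87)(120) = 1200.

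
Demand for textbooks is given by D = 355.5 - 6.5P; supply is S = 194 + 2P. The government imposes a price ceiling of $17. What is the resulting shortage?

Shortage = 17

Equilibrium price would be P* = 19, so the ceiling at 17 binds.
At P = 17: D = 355.5 − 6.5(17) = 245, S = 194 + 2(17) = 228.
Shortage = 245 − 228 = 17.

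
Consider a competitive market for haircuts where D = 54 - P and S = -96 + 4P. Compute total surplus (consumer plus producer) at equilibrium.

Equilibrium: 54 - P = -96 + 4P gives P* = 30, Q* = 24.
Demand choke price: P = 54; supply starts at P = 24.
CS = ½(54 − 30)(24) = 288; PS = ½(30 − 24)(24) = 72.

Total surplus = 360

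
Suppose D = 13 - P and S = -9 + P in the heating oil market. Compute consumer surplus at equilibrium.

Consumer surplus = 2

Equilibrium: 13 - P = -9 + P gives P* = 11, Q* = 2.
Demand choke price (D = 0): P = 13.
CS = ½(13 − 11)(2) = 2.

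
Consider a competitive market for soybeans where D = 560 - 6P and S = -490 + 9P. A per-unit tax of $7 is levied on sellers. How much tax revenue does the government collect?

Tax revenue = 803.6

Pre-tax equilibrium: P* = 70, Q* = 140.
Tax on sellers shifts supply to S = -490 + 9(P − 7) = -553 + 9P.
560 - 6P = -553 + 9P gives buyer price Pb = 74.2; sellers receive Ps = 74.2 − 7 = 67.2.
New quantity: Q = 560 − 6(74.2) = 114.8.
Revenue = 7 × 114.8 = 803.6.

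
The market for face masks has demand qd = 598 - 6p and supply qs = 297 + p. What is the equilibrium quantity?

q* = 340

Set qd = qs: 598 - 6p = 297 + p.
301 = 7p, so p* = 43.
q* = 598 − 6(43) = 340.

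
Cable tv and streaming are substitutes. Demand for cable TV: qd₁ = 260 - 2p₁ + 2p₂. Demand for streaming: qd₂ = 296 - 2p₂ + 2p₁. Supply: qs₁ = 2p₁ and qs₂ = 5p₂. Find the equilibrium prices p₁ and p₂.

p₁ = 100.5, p₂ = 71

Market 1: 260 - 2p₁ + 2p₂ = 2p₁ → 4p₁ - 2p₂ = 260.
Market 2: 7p₂ - 2p₁ = 296.
Eliminating p₂: 7×(1) + 2×(2) gives 24p₁ = 2412, so p₁ = 100.5.
Back-substitute into (2): p₂ = (296 + 2×100.5) / 7 = 71.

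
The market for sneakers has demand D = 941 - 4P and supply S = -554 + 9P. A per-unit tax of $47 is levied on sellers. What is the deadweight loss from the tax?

Deadweight loss = 39762/13

Pre-tax equilibrium: P* = 115, Q* = 481.
Tax on sellers shifts supply to S = -554 + 9(P − 47) = -977 + 9P.
941 - 4P = -977 + 9P gives buyer price Pb = 1918/13; sellers receive Ps = 1918/13 − 47 = 1307/13.
New quantity: Q = 941 − 4(1918/13) = 4561/13.
DWL = ½ × 47 × (481 − 4561/13) = 39762/13.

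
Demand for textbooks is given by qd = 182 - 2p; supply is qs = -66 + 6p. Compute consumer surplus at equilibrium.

Equilibrium: 182 - 2p = -66 + 6p gives p* = 31, q* = 120.
Demand choke price (qd = 0): p = 91.
CS = ½(91 − 31)(120) = 3600.

Consumer surplus = 3600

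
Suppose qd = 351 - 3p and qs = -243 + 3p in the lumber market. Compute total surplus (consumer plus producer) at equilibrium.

Equilibrium: 351 - 3p = -243 + 3p gives p* = 99, q* = 54.
Demand choke price: p = 117; supply starts at p = 81.
CS = ½(117 − 99)(54) = 486; PS = ½(99 − 81)(54) = 486.

Total surplus = 972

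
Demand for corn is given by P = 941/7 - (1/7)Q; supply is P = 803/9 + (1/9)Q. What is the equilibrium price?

P* = 109

Set the two price expressions equal: 941/7 - (1/7)Q = 803/9 + (1/9)Q.
2848/63 = (16/63)Q, so Q* = 178.
P* = 941/7 − (1/7)(178) = 109.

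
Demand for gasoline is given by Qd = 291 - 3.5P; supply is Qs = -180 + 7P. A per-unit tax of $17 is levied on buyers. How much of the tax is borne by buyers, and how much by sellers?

Pre-tax equilibrium: P* = 314/7, Q* = 134.
Tax on buyers shifts demand to Qd = 291 − 3.5(P + 17) = 231.5 - 3.5P.
231.5 - 3.5P = -180 + 7P gives seller price Ps = 823/21; buyers pay Pb = 823/21 + 17 = 1180/21.
New quantity: Q = 291 − 3.5(1180/21) = 283/3.
Buyer burden = 1180/21 − 314/7 = 34/3; seller burden = 314/7 − 823/21 = 17/3.

Buyers bear 34/3, sellers bear 17/3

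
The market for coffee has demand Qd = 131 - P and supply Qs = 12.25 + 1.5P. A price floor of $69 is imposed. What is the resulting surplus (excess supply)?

Surplus = 53.75

Equilibrium price would be P* = 47.5, so the floor at 69 binds.
At P = 69: Qd = 62, Qs = 115.75.
Surplus = 115.75 − 62 = 53.75.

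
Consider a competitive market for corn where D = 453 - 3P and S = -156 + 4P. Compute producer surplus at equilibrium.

Equilibrium: 453 - 3P = -156 + 4P gives P* = 87, Q* = 192.
Supply starts at P = 39 (where S = 0).
PS = ½(87 − 39)(192) = 4608.

Producer surplus = 4608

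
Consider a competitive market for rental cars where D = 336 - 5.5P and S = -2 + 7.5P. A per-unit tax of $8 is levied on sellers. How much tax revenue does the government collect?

Pre-tax equilibrium: P* = 26, Q* = 193.
Tax on sellers shifts supply to S = -2 + 7.5(P − 8) = -62 + 7.5P.
336 - 5.5P = -62 + 7.5P gives buyer price Pb = 398/13; sellers receive Ps = 398/13 − 8 = 294/13.
New quantity: Q = 336 − 5.5(398/13) = 2179/13.
Revenue = 8 × 2179/13 = 17432/13.

Tax revenue = 17432/13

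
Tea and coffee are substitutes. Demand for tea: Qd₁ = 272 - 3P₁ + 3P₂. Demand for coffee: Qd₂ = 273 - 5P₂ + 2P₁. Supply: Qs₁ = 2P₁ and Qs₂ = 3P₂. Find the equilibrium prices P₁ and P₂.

P₁ = 2995/34, P₂ = 1909/34

Market 1: 272 - 3P₁ + 3P₂ = 2P₁ → 5P₁ - 3P₂ = 272.
Market 2: 8P₂ - 2P₁ = 273.
Eliminating P₂: 8×(1) + 3×(2) gives 34P₁ = 2995, so P₁ = 2995/34.
Back-substitute into (2): P₂ = (273 + 2×2995/34) / 8 = 1909/34.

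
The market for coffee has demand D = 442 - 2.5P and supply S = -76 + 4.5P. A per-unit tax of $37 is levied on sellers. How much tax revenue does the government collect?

Pre-tax equilibrium: P* = 74, Q* = 257.
Tax on sellers shifts supply to S = -76 + 4.5(P − 37) = -242.5 + 4.5P.
442 - 2.5P = -242.5 + 4.5P gives buyer price Pb = 1369/14; sellers receive Ps = 1369/14 − 37 = 851/14.
New quantity: Q = 442 − 2.5(1369/14) = 5531/28.
Revenue = 37 × 5531/28 = 204647/28.

Tax revenue = 204647/28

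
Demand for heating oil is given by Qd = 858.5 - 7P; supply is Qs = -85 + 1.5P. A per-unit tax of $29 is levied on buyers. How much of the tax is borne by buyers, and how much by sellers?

Buyers bear 87/17, sellers bear 406/17

Pre-tax equilibrium: P* = 111, Q* = 81.5.
Tax on buyers shifts demand to Qd = 858.5 − 7(P + 29) = 655.5 - 7P.
655.5 - 7P = -85 + 1.5P gives seller price Ps = 1481/17; buyers pay Pb = 1481/17 + 29 = 1974/17.
New quantity: Q = 858.5 − 7(1974/17) = 1553/34.
Buyer burden = 1974/17 − 111 = 87/17; seller burden = 111 − 1481/17 = 406/17.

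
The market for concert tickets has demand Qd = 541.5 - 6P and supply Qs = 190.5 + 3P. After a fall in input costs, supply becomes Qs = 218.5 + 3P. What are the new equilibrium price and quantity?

Original equilibrium: P* = 39, Q* = 307.5.
New equilibrium: 541.5 - 6P = 218.5 + 3P, so 323 = 9P and P' = 323/9; Q' = 541.5 − 6(323/9) = 1957/6.

P' = 323/9, Q' = 1957/6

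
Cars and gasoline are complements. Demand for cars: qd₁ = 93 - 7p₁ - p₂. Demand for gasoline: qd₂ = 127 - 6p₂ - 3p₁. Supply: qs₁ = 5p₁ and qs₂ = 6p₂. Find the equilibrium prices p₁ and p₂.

p₁ = 989/141, p₂ = 415/47

Market 1: 93 - 7p₁ - p₂ = 5p₁ → 12p₁ + p₂ = 93.
Market 2: 12p₂ + 3p₁ = 127.
Eliminating p₂: 12×(1) − 1×(2) gives 141p₁ = 989, so p₁ = 989/141.
Back-substitute into (2): p₂ = (127 − 3×989/141) / 12 = 415/47.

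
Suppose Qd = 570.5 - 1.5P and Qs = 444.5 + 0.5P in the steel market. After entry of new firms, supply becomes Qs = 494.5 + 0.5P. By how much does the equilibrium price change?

ΔP = -25

Original equilibrium: P* = 63, Q* = 476.
New equilibrium: 570.5 - 1.5P = 494.5 + 0.5P, so 76 = 2P and P' = 38; Q' = 570.5 − 1.5(38) = 513.5.
Change in price: 38 − 63 = -25.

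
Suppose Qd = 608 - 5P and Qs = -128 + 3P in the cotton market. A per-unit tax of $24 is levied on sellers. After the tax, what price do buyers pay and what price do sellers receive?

Pre-tax equilibrium: P* = 92, Q* = 148.
Tax on sellers shifts supply to Qs = -128 + 3(P − 24) = -200 + 3P.
608 - 5P = -200 + 3P gives buyer price Pb = 101; sellers receive Ps = 101 − 24 = 77.
New quantity: Q = 608 − 5(101) = 103.

Buyers pay $101, sellers receive $77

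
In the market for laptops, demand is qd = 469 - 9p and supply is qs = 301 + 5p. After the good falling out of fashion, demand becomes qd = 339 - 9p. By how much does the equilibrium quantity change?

Original equilibrium: p* = 12, q* = 361.
New equilibrium: 339 - 9p = 301 + 5p, so 38 = 14p and p' = 19/7; q' = 339 − 9(19/7) = 2202/7.
Change in quantity: 2202/7 − 361 = -325/7.

Δq = -325/7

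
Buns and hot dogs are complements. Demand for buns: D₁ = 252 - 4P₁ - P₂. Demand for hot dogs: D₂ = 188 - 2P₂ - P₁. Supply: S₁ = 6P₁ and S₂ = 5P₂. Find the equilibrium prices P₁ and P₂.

Market 1: 252 - 4P₁ - P₂ = 6P₁ → 10P₁ + P₂ = 252.
Market 2: 7P₂ + P₁ = 188.
Eliminating P₂: 7×(1) − 1×(2) gives 69P₁ = 1576, so P₁ = 1576/69.
Back-substitute into (2): P₂ = (188 − 1×1576/69) / 7 = 1628/69.

P₁ = 1576/69, P₂ = 1628/69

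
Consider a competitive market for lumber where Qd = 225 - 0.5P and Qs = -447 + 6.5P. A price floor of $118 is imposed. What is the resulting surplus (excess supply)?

Equilibrium price would be P* = 96, so the floor at 118 binds.
At P = 118: Qd = 166, Qs = 320.
Surplus = 320 − 166 = 154.

Surplus = 154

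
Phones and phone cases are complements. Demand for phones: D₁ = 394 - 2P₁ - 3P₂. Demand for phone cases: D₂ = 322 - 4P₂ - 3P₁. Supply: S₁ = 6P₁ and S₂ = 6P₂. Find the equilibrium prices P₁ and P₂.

P₁ = 2974/71, P₂ = 1394/71

Market 1: 394 - 2P₁ - 3P₂ = 6P₁ → 8P₁ + 3P₂ = 394.
Market 2: 10P₂ + 3P₁ = 322.
Eliminating P₂: 10×(1) − 3×(2) gives 71P₁ = 2974, so P₁ = 2974/71.
Back-substitute into (2): P₂ = (322 − 3×2974/71) / 10 = 1394/71.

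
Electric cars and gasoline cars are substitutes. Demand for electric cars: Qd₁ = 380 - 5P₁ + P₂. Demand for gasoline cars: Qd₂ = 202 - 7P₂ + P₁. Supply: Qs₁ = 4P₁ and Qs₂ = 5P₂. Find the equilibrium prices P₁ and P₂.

P₁ = 4762/107, P₂ = 2198/107

Market 1: 380 - 5P₁ + P₂ = 4P₁ → 9P₁ - P₂ = 380.
Market 2: 12P₂ - P₁ = 202.
Eliminating P₂: 12×(1) + 1×(2) gives 107P₁ = 4762, so P₁ = 4762/107.
Back-substitute into (2): P₂ = (202 + 1×4762/107) / 12 = 2198/107.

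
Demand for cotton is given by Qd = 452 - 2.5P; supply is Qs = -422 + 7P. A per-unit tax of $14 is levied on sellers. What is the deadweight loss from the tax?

Pre-tax equilibrium: P* = 92, Q* = 222.
Tax on sellers shifts supply to Qs = -422 + 7(P − 14) = -520 + 7P.
452 - 2.5P = -520 + 7P gives buyer price Pb = 1944/19; sellers receive Ps = 1944/19 − 14 = 1678/19.
New quantity: Q = 452 − 2.5(1944/19) = 3728/19.
DWL = ½ × 14 × (222 − 3728/19) = 3430/19.

Deadweight loss = 3430/19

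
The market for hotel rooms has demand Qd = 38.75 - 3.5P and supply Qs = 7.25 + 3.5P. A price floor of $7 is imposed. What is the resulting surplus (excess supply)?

Equilibrium price would be P* = 4.5, so the floor at 7 binds.
At P = 7: Qd = 14.25, Qs = 31.75.
Surplus = 31.75 − 14.25 = 17.5.

Surplus = 17.5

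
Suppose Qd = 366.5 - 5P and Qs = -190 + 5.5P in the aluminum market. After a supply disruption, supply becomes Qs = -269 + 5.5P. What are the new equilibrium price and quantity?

P' = 1271/21, Q' = 2683/42

Original equilibrium: P* = 53, Q* = 101.5.
New equilibrium: 366.5 - 5P = -269 + 5.5P, so 635.5 = 10.5P and P' = 1271/21; Q' = 366.5 − 5(1271/21) = 2683/42.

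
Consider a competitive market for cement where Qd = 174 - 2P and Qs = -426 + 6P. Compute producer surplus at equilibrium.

Equilibrium: 174 - 2P = -426 + 6P gives P* = 75, Q* = 24.
Supply starts at P = 71 (where Qs = 0).
PS = ½(75 − 71)(24) = 48.

Producer surplus = 48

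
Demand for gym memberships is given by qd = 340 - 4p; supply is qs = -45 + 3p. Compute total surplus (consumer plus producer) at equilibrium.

Equilibrium: 340 - 4p = -45 + 3p gives p* = 55, q* = 120.
Demand choke price: p = 85; supply starts at p = 15.
CS = ½(85 − 55)(120) = 1800; PS = ½(55 − 15)(120) = 2400.

Total surplus = 4200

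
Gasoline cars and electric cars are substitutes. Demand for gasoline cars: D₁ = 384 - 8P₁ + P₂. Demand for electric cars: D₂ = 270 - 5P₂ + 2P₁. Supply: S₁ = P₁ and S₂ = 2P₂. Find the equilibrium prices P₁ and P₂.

P₁ = 2958/61, P₂ = 3198/61

Market 1: 384 - 8P₁ + P₂ = P₁ → 9P₁ - P₂ = 384.
Market 2: 7P₂ - 2P₁ = 270.
Eliminating P₂: 7×(1) + 1×(2) gives 61P₁ = 2958, so P₁ = 2958/61.
Back-substitute into (2): P₂ = (270 + 2×2958/61) / 7 = 3198/61.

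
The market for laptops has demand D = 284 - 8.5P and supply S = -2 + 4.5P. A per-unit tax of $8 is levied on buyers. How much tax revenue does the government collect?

Tax revenue = 7640/13

Pre-tax equilibrium: P* = 22, Q* = 97.
Tax on buyers shifts demand to D = 284 − 8.5(P + 8) = 216 - 8.5P.
216 - 8.5P = -2 + 4.5P gives seller price Ps = 218/13; buyers pay Pb = 218/13 + 8 = 322/13.
New quantity: Q = 284 − 8.5(322/13) = 955/13.
Revenue = 8 × 955/13 = 7640/13.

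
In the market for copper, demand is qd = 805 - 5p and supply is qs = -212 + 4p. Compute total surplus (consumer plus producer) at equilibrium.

Total surplus = 12960

Equilibrium: 805 - 5p = -212 + 4p gives p* = 113, q* = 240.
Demand choke price: p = 161; supply starts at p = 53.
CS = ½(161 − 113)(240) = 5760; PS = ½(113 − 53)(240) = 7200.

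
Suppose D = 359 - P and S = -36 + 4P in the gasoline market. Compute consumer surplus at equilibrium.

Equilibrium: 359 - P = -36 + 4P gives P* = 79, Q* = 280.
Demand choke price (D = 0): P = 359.
CS = ½(359 − 79)(280) = 39200.

Consumer surplus = 39200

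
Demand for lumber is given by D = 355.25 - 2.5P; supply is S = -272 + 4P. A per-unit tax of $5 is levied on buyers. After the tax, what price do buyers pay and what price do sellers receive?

Pre-tax equilibrium: P* = 96.5, Q* = 114.
Tax on buyers shifts demand to D = 355.25 − 2.5(P + 5) = 342.75 - 2.5P.
342.75 - 2.5P = -272 + 4P gives seller price Ps = 2459/26; buyers pay Pb = 2459/26 + 5 = 2589/26.
New quantity: Q = 355.25 − 2.5(2589/26) = 1382/13.

Buyers pay 2589/26, sellers receive 2459/26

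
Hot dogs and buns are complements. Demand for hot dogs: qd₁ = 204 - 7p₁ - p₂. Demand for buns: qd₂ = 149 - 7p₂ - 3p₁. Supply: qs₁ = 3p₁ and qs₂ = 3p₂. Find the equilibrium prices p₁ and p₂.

Market 1: 204 - 7p₁ - p₂ = 3p₁ → 10p₁ + p₂ = 204.
Market 2: 10p₂ + 3p₁ = 149.
Eliminating p₂: 10×(1) − 1×(2) gives 97p₁ = 1891, so p₁ = 1891/97.
Back-substitute into (2): p₂ = (149 − 3×1891/97) / 10 = 878/97.

p₁ = 1891/97, p₂ = 878/97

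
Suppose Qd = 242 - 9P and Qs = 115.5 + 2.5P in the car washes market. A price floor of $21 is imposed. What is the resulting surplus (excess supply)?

Equilibrium price would be P* = 11, so the floor at 21 binds.
At P = 21: Qd = 53, Qs = 168.
Surplus = 168 − 53 = 115.

Surplus = 115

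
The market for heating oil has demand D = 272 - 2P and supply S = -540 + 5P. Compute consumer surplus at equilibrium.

Consumer surplus = 400

Equilibrium: 272 - 2P = -540 + 5P gives P* = 116, Q* = 40.
Demand choke price (D = 0): P = 136.
CS = ½(136 − 116)(40) = 400.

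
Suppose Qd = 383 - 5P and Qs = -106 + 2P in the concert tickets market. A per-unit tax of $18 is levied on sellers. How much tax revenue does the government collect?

Tax revenue = 144

Pre-tax equilibrium: P* = 489/7, Q* = 236/7.
Tax on sellers shifts supply to Qs = -106 + 2(P − 18) = -142 + 2P.
383 - 5P = -142 + 2P gives buyer price Pb = 75; sellers receive Ps = 75 − 18 = 57.
New quantity: Q = 383 − 5(75) = 8.
Revenue = 18 × 8 = 144.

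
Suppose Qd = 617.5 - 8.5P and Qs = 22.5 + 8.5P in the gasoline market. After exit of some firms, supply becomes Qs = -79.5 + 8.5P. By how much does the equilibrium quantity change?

ΔQ = -51

Original equilibrium: P* = 35, Q* = 320.
New equilibrium: 617.5 - 8.5P = -79.5 + 8.5P, so 697 = 17P and P' = 41; Q' = 617.5 − 8.5(41) = 269.
Change in quantity: 269 − 320 = -51.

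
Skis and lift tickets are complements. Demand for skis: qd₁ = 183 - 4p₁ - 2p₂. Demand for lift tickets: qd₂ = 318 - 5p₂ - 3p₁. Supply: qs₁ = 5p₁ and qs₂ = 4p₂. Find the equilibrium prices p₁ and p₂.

p₁ = 13.48, p₂ = 30.84

Market 1: 183 - 4p₁ - 2p₂ = 5p₁ → 9p₁ + 2p₂ = 183.
Market 2: 9p₂ + 3p₁ = 318.
Eliminating p₂: 9×(1) − 2×(2) gives 75p₁ = 1011, so p₁ = 13.48.
Back-substitute into (2): p₂ = (318 − 3×13.48) / 9 = 30.84.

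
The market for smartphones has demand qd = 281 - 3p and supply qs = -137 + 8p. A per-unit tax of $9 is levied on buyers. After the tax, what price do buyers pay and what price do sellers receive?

Buyers pay 490/11, sellers receive 391/11

Pre-tax equilibrium: p* = 38, q* = 167.
Tax on buyers shifts demand to qd = 281 − 3(p + 9) = 254 - 3p.
254 - 3p = -137 + 8p gives seller price ps = 391/11; buyers pay pb = 391/11 + 9 = 490/11.
New quantity: q = 281 − 3(490/11) = 1621/11.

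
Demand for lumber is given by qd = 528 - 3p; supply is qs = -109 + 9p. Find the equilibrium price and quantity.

p* = 637/12, q* = 368.75

Set qd = qs: 528 - 3p = -109 + 9p.
637 = 12p, so p* = 637/12.
q* = 528 − 3(637/12) = 368.75.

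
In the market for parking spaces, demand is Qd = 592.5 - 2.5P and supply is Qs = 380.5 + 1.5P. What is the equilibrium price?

Set Qd = Qs: 592.5 - 2.5P = 380.5 + 1.5P.
212 = 4P, so P* = 53.
Q* = 592.5 − 2.5(53) = 460.

P* = 53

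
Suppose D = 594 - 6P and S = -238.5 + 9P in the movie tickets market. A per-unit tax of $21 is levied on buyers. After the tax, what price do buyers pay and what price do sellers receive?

Buyers pay $68.1, sellers receive $47.1

Pre-tax equilibrium: P* = 55.5, Q* = 261.
Tax on buyers shifts demand to D = 594 − 6(P + 21) = 468 - 6P.
468 - 6P = -238.5 + 9P gives seller price Ps = 47.1; buyers pay Pb = 47.1 + 21 = 68.1.
New quantity: Q = 594 − 6(68.1) = 185.4.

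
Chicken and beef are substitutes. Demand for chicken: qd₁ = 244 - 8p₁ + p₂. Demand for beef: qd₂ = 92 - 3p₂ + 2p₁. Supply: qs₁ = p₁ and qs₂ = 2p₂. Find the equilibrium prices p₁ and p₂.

Market 1: 244 - 8p₁ + p₂ = p₁ → 9p₁ - p₂ = 244.
Market 2: 5p₂ - 2p₁ = 92.
Eliminating p₂: 5×(1) + 1×(2) gives 43p₁ = 1312, so p₁ = 1312/43.
Back-substitute into (2): p₂ = (92 + 2×1312/43) / 5 = 1316/43.

p₁ = 1312/43, p₂ = 1316/43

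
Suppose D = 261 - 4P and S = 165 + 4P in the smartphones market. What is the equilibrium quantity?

Q* = 213

Set D = S: 261 - 4P = 165 + 4P.
96 = 8P, so P* = 12.
Q* = 261 − 4(12) = 213.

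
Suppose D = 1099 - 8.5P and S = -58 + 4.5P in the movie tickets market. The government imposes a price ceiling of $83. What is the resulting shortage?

Equilibrium price would be P* = 89, so the ceiling at 83 binds.
At P = 83: D = 1099 − 8.5(83) = 393.5, S = -58 + 4.5(83) = 315.5.
Shortage = 393.5 − 315.5 = 78.

Shortage = 78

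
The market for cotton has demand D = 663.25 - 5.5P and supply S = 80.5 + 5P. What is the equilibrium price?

P* = 55.5

Set D = S: 663.25 - 5.5P = 80.5 + 5P.
582.75 = 10.5P, so P* = 55.5.
Q* = 663.25 − 5.5(55.5) = 358.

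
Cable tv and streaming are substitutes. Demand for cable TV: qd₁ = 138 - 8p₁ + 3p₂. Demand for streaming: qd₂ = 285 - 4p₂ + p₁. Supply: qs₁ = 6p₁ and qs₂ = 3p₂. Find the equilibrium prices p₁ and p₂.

Market 1: 138 - 8p₁ + 3p₂ = 6p₁ → 14p₁ - 3p₂ = 138.
Market 2: 7p₂ - p₁ = 285.
Eliminating p₂: 7×(1) + 3×(2) gives 95p₁ = 1821, so p₁ = 1821/95.
Back-substitute into (2): p₂ = (285 + 1×1821/95) / 7 = 4128/95.

p₁ = 1821/95, p₂ = 4128/95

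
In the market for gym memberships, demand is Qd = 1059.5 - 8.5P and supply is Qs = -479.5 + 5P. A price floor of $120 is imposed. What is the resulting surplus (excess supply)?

Equilibrium price would be P* = 114, so the floor at 120 binds.
At P = 120: Qd = 39.5, Qs = 120.5.
Surplus = 120.5 − 39.5 = 81.

Surplus = 81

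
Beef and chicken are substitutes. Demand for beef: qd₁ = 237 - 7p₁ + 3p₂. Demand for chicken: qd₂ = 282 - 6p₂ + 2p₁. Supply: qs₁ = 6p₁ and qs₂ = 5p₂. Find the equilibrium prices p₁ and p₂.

p₁ = 3453/137, p₂ = 4140/137

Market 1: 237 - 7p₁ + 3p₂ = 6p₁ → 13p₁ - 3p₂ = 237.
Market 2: 11p₂ - 2p₁ = 282.
Eliminating p₂: 11×(1) + 3×(2) gives 137p₁ = 3453, so p₁ = 3453/137.
Back-substitute into (2): p₂ = (282 + 2×3453/137) / 11 = 4140/137.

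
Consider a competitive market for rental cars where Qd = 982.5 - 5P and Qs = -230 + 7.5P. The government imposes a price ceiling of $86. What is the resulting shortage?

Equilibrium price would be P* = 97, so the ceiling at 86 binds.
At P = 86: Qd = 982.5 − 5(86) = 552.5, Qs = -230 + 7.5(86) = 415.
Shortage = 552.5 − 415 = 137.5.

Shortage = 137.5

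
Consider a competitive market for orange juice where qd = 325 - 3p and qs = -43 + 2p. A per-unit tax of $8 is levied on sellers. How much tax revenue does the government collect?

Pre-tax equilibrium: p* = 73.6, q* = 104.2.
Tax on sellers shifts supply to qs = -43 + 2(p − 8) = -59 + 2p.
325 - 3p = -59 + 2p gives buyer price pb = 76.8; sellers receive ps = 76.8 − 8 = 68.8.
New quantity: q = 325 − 3(76.8) = 94.6.
Revenue = 8 × 94.6 = 756.8.

Tax revenue = 756.8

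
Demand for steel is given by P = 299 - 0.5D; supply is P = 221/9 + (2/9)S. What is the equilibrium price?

P* = 109

Set the two price expressions equal: 299 - 0.5Q = 221/9 + (2/9)Q.
2470/9 = (13/18)Q, so Q* = 380.
P* = 299 − (0.5)(380) = 109.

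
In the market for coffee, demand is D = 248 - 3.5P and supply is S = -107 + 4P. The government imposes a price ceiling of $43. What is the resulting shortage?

Equilibrium price would be P* = 142/3, so the ceiling at 43 binds.
At P = 43: D = 248 − 3.5(43) = 97.5, S = -107 + 4(43) = 65.
Shortage = 97.5 − 65 = 32.5.

Shortage = 32.5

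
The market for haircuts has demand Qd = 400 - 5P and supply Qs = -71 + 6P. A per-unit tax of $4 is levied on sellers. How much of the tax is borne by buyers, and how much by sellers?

Buyers bear 24/11, sellers bear 20/11

Pre-tax equilibrium: P* = 471/11, Q* = 2045/11.
Tax on sellers shifts supply to Qs = -71 + 6(P − 4) = -95 + 6P.
400 - 5P = -95 + 6P gives buyer price Pb = 45; sellers receive Ps = 45 − 4 = 41.
New quantity: Q = 400 − 5(45) = 175.
Buyer burden = 45 − 471/11 = 24/11; seller burden = 471/11 − 41 = 20/11.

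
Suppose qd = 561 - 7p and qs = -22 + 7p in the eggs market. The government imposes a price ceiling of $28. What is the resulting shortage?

Shortage = 191

Equilibrium price would be p* = 583/14, so the ceiling at 28 binds.
At p = 28: qd = 561 − 7(28) = 365, qs = -22 + 7(28) = 174.
Shortage = 365 − 174 = 191.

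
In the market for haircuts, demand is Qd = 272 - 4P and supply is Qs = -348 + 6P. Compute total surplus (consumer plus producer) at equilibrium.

Equilibrium: 272 - 4P = -348 + 6P gives P* = 62, Q* = 24.
Demand choke price: P = 68; supply starts at P = 58.
CS = ½(68 − 62)(24) = 72; PS = ½(62 − 58)(24) = 48.

Total surplus = 120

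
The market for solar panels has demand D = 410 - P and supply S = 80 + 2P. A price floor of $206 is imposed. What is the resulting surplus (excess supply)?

Surplus = 288

Equilibrium price would be P* = 110, so the floor at 206 binds.
At P = 206: D = 204, S = 492.
Surplus = 492 − 204 = 288.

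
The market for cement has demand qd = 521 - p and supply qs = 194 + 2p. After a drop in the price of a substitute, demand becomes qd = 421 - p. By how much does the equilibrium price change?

Original equilibrium: p* = 109, q* = 412.
New equilibrium: 421 - p = 194 + 2p, so 227 = 3p and p' = 227/3; q' = 421 − 1(227/3) = 1036/3.
Change in price: 227/3 − 109 = -100/3.

Δp = -100/3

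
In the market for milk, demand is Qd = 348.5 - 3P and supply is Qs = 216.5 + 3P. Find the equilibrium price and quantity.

P* = 22, Q* = 282.5

Set Qd = Qs: 348.5 - 3P = 216.5 + 3P.
132 = 6P, so P* = 22.
Q* = 348.5 − 3(22) = 282.5.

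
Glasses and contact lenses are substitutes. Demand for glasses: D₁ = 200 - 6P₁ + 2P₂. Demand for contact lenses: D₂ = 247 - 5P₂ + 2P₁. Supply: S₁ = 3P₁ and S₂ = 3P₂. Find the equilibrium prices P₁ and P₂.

Market 1: 200 - 6P₁ + 2P₂ = 3P₁ → 9P₁ - 2P₂ = 200.
Market 2: 8P₂ - 2P₁ = 247.
Eliminating P₂: 8×(1) + 2×(2) gives 68P₁ = 2094, so P₁ = 1047/34.
Back-substitute into (2): P₂ = (247 + 2×1047/34) / 8 = 2623/68.

P₁ = 1047/34, P₂ = 2623/68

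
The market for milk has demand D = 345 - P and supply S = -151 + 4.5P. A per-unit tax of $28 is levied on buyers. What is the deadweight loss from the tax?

Deadweight loss = 3528/11

Pre-tax equilibrium: P* = 992/11, Q* = 2803/11.
Tax on buyers shifts demand to D = 345 − 1(P + 28) = 317 - P.
317 - P = -151 + 4.5P gives seller price Ps = 936/11; buyers pay Pb = 936/11 + 28 = 1244/11.
New quantity: Q = 345 − 1(1244/11) = 2551/11.
DWL = ½ × 28 × (2803/11 − 2551/11) = 3528/11.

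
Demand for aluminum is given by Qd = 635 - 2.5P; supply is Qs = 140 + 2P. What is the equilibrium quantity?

Q* = 360

Set Qd = Qs: 635 - 2.5P = 140 + 2P.
495 = 4.5P, so P* = 110.
Q* = 635 − 2.5(110) = 360.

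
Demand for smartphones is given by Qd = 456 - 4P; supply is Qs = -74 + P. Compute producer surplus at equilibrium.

Equilibrium: 456 - 4P = -74 + P gives P* = 106, Q* = 32.
Supply starts at P = 74 (where Qs = 0).
PS = ½(106 − 74)(32) = 512.

Producer surplus = 512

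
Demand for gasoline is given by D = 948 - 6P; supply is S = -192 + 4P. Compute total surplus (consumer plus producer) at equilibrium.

Total surplus = 14520

Equilibrium: 948 - 6P = -192 + 4P gives P* = 114, Q* = 264.
Demand choke price: P = 158; supply starts at P = 48.
CS = ½(158 − 114)(264) = 5808; PS = ½(114 − 48)(264) = 8712.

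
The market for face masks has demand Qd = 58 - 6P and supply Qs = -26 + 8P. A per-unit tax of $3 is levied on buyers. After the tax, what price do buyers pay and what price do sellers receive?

Buyers pay 54/7, sellers receive 33/7

Pre-tax equilibrium: P* = 6, Q* = 22.
Tax on buyers shifts demand to Qd = 58 − 6(P + 3) = 40 - 6P.
40 - 6P = -26 + 8P gives seller price Ps = 33/7; buyers pay Pb = 33/7 + 3 = 54/7.
New quantity: Q = 58 − 6(54/7) = 82/7.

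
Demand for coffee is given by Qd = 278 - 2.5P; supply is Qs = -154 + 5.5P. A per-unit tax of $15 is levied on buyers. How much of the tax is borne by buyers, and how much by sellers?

Buyers bear $10.3125, sellers bear $4.6875

Pre-tax equilibrium: P* = 54, Q* = 143.
Tax on buyers shifts demand to Qd = 278 − 2.5(P + 15) = 240.5 - 2.5P.
240.5 - 2.5P = -154 + 5.5P gives seller price Ps = 49.3125; buyers pay Pb = 49.3125 + 15 = 64.3125.
New quantity: Q = 278 − 2.5(64.3125) = 117.21875.
Buyer burden = 64.3125 − 54 = 10.3125; seller burden = 54 − 49.3125 = 4.6875.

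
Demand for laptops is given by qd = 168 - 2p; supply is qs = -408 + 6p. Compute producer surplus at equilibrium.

Equilibrium: 168 - 2p = -408 + 6p gives p* = 72, q* = 24.
Supply starts at p = 68 (where qs = 0).
PS = ½(72 − 68)(24) = 48.

Producer surplus = 48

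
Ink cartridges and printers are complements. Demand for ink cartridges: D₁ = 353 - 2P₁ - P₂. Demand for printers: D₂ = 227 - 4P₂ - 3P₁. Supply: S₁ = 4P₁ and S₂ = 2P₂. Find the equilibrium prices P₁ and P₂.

P₁ = 1891/33, P₂ = 101/11

Market 1: 353 - 2P₁ - P₂ = 4P₁ → 6P₁ + P₂ = 353.
Market 2: 6P₂ + 3P₁ = 227.
Eliminating P₂: 6×(1) − 1×(2) gives 33P₁ = 1891, so P₁ = 1891/33.
Back-substitute into (2): P₂ = (227 − 3×1891/33) / 6 = 101/11.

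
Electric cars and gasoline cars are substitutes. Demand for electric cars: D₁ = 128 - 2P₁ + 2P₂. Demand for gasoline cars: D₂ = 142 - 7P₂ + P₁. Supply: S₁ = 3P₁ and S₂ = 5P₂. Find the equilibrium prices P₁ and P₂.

Market 1: 128 - 2P₁ + 2P₂ = 3P₁ → 5P₁ - 2P₂ = 128.
Market 2: 12P₂ - P₁ = 142.
Eliminating P₂: 12×(1) + 2×(2) gives 58P₁ = 1820, so P₁ = 910/29.
Back-substitute into (2): P₂ = (142 + 1×910/29) / 12 = 419/29.

P₁ = 910/29, P₂ = 419/29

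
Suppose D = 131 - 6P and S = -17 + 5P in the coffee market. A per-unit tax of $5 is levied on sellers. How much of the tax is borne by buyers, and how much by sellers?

Pre-tax equilibrium: P* = 148/11, Q* = 553/11.
Tax on sellers shifts supply to S = -17 + 5(P − 5) = -42 + 5P.
131 - 6P = -42 + 5P gives buyer price Pb = 173/11; sellers receive Ps = 173/11 − 5 = 118/11.
New quantity: Q = 131 − 6(173/11) = 403/11.
Buyer burden = 173/11 − 148/11 = 25/11; seller burden = 148/11 − 118/11 = 30/11.

Buyers bear 25/11, sellers bear 30/11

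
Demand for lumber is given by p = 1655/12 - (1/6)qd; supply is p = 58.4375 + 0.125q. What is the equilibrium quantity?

q* = 272.5

Set the two price expressions equal: 1655/12 - (1/6)q = 58.4375 + 0.125q.
3815/48 = (7/24)q, so q* = 272.5.
p* = 1655/12 − (1/6)(272.5) = 92.5.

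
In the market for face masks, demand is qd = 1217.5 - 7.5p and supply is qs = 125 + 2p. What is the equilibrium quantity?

Set qd = qs: 1217.5 - 7.5p = 125 + 2p.
1092.5 = 9.5p, so p* = 115.
q* = 1217.5 − 7.5(115) = 355.

q* = 355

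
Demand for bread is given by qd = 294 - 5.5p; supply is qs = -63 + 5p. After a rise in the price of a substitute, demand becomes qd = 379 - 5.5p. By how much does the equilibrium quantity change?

Δq = 850/21

Original equilibrium: p* = 34, q* = 107.
New equilibrium: 379 - 5.5p = -63 + 5p, so 442 = 10.5p and p' = 884/21; q' = 379 − 5.5(884/21) = 3097/21.
Change in quantity: 3097/21 − 107 = 850/21.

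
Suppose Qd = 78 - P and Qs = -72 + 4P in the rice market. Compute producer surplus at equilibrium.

Equilibrium: 78 - P = -72 + 4P gives P* = 30, Q* = 48.
Supply starts at P = 18 (where Qs = 0).
PS = ½(30 − 18)(48) = 288.

Producer surplus = 288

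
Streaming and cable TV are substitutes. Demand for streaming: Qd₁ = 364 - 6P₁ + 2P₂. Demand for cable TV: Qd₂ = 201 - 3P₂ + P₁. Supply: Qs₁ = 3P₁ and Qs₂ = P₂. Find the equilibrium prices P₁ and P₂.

P₁ = 929/17, P₂ = 2173/34

Market 1: 364 - 6P₁ + 2P₂ = 3P₁ → 9P₁ - 2P₂ = 364.
Market 2: 4P₂ - P₁ = 201.
Eliminating P₂: 4×(1) + 2×(2) gives 34P₁ = 1858, so P₁ = 929/17.
Back-substitute into (2): P₂ = (201 + 1×929/17) / 4 = 2173/34.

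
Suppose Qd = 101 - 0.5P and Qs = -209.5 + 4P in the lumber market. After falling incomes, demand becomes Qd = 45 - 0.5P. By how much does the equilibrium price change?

ΔP = -112/9

Original equilibrium: P* = 69, Q* = 66.5.
New equilibrium: 45 - 0.5P = -209.5 + 4P, so 254.5 = 4.5P and P' = 509/9; Q' = 45 − 0.5(509/9) = 301/18.
Change in price: 509/9 − 69 = -112/9.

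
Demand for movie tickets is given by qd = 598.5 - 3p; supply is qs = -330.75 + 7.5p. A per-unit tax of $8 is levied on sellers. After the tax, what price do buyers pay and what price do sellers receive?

Pre-tax equilibrium: p* = 88.5, q* = 333.
Tax on sellers shifts supply to qs = -330.75 + 7.5(p − 8) = -390.75 + 7.5p.
598.5 - 3p = -390.75 + 7.5p gives buyer price pb = 1319/14; sellers receive ps = 1319/14 − 8 = 1207/14.
New quantity: q = 598.5 − 3(1319/14) = 2211/7.

Buyers pay 1319/14, sellers receive 1207/14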